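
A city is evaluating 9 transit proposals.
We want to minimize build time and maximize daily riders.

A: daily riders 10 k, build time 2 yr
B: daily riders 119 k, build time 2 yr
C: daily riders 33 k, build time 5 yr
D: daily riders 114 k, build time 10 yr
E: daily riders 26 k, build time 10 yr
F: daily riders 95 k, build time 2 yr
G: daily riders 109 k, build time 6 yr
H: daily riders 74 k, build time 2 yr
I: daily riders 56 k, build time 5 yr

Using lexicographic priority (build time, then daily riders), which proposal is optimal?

First minimize build time: best is 2, kept {A, B, F, H}.
Then maximize daily riders: best is 119, kept {B}.

B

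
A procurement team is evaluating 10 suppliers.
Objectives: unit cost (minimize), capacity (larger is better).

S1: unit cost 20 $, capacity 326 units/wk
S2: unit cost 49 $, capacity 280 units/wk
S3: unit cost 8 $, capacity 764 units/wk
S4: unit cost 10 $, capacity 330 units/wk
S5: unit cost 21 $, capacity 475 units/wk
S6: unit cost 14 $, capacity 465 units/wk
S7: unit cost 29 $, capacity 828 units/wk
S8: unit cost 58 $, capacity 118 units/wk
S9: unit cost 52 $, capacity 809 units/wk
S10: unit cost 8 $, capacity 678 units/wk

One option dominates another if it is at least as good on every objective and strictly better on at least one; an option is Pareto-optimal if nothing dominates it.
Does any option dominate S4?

Yes

S3 vs S4: unit cost 8≤10, capacity 764≥330 — S3 is at least as good on every objective and strictly better on at least one, so S3 dominates S4.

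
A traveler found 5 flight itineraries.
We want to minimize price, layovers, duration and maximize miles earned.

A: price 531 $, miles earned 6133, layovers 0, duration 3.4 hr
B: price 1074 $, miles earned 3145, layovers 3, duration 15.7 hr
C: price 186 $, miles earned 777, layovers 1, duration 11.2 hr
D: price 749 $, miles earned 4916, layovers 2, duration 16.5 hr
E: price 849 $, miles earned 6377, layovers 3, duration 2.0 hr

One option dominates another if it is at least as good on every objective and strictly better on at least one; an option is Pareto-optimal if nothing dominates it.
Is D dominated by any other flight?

Yes

A vs D: price 531≤749, miles earned 6133≥4916, layovers 0≤2, duration 3.4≤16.5 — A is at least as good on every objective and strictly better on at least one, so A dominates D.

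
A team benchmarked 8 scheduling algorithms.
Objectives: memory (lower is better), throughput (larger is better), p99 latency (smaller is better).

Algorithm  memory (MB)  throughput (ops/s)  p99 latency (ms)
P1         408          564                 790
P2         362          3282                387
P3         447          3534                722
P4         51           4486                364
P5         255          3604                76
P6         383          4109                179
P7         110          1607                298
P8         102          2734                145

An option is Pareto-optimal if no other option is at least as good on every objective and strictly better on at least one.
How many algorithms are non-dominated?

4

P1: dominated by P2 (memory 362≤408, throughput 3282≥564, p99 latency 387≤790).
P2: dominated by P4 (memory 51≤362, throughput 4486≥3282, p99 latency 364≤387).
P3: dominated by P4 (memory 51≤447, throughput 4486≥3534, p99 latency 364≤722).
P4: not dominated (best memory).
P5: not dominated (best p99 latency).
P6: not dominated.
P7: dominated by P8 (memory 102≤110, throughput 2734≥1607, p99 latency 145≤298).
P8: not dominated.
Pareto-optimal: P4, P5, P6, P8 → 4.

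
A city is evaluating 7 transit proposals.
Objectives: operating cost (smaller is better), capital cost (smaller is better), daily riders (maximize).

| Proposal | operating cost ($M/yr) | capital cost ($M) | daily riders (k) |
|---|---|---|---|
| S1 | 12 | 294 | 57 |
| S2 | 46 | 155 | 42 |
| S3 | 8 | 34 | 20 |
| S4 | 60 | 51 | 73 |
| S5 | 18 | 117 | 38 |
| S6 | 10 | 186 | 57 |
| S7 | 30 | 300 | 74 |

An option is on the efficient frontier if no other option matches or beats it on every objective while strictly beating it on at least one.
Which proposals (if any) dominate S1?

S6

S6: operating cost 10≤12, capital cost 186≤294, daily riders 57≥57 — dominates S1.
Others (S2, S3, S4, S5, S7) are each worse than S1 on at least one objective.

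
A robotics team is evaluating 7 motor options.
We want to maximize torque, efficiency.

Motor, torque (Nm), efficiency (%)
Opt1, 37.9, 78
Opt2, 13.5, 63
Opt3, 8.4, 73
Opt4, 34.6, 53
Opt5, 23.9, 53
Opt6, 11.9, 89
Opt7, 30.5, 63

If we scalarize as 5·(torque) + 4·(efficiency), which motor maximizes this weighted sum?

Opt1: 5·37.9 + 4·78 = 501.5
Opt2: 5·13.5 + 4·63 = 319.5
Opt3: 5·8.4 + 4·73 = 334.0
Opt4: 5·34.6 + 4·53 = 385.0
Opt5: 5·23.9 + 4·53 = 331.5
Opt6: 5·11.9 + 4·89 = 415.5
Opt7: 5·30.5 + 4·63 = 404.5
Highest: Opt1 at 501.5.

Opt1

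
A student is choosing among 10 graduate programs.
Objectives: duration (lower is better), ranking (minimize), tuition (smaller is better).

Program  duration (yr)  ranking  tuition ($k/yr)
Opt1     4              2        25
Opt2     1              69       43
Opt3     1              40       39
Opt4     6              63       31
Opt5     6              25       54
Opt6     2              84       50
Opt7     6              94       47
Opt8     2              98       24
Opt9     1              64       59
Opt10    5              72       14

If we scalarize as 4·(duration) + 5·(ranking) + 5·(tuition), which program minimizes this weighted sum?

Opt1

Opt1: 4·4 + 5·2 + 5·25 = 151
Opt2: 4·1 + 5·69 + 5·43 = 564
Opt3: 4·1 + 5·40 + 5·39 = 399
Opt4: 4·6 + 5·63 + 5·31 = 494
Opt5: 4·6 + 5·25 + 5·54 = 419
Opt6: 4·2 + 5·84 + 5·50 = 678
Opt7: 4·6 + 5·94 + 5·47 = 729
Opt8: 4·2 + 5·98 + 5·24 = 618
Opt9: 4·1 + 5·64 + 5·59 = 619
Opt10: 4·5 + 5·72 + 5·14 = 450
Lowest: Opt1 at 151.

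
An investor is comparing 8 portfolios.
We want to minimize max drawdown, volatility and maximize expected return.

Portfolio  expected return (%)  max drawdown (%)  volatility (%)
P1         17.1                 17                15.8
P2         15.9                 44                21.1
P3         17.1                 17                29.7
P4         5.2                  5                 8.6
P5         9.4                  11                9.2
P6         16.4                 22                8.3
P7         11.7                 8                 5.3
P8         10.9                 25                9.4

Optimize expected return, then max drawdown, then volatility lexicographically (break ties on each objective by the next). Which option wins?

P1

First maximize expected return: best is 17.1, kept {P1, P3}.
Then minimize max drawdown: best is 17, kept {P1, P3}.
Then minimize volatility: best is 15.8, kept {P1}.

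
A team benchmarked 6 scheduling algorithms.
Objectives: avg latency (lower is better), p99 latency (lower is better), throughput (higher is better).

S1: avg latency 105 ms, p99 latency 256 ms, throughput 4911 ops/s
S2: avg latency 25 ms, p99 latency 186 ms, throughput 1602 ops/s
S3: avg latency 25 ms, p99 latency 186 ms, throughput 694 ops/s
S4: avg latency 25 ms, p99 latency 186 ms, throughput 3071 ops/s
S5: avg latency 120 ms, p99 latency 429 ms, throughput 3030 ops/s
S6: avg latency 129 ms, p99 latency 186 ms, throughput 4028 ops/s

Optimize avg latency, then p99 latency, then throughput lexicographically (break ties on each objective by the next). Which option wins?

S4

First minimize avg latency: best is 25, kept {S2, S3, S4}.
Then minimize p99 latency: best is 186, kept {S2, S3, S4}.
Then maximize throughput: best is 3071, kept {S4}.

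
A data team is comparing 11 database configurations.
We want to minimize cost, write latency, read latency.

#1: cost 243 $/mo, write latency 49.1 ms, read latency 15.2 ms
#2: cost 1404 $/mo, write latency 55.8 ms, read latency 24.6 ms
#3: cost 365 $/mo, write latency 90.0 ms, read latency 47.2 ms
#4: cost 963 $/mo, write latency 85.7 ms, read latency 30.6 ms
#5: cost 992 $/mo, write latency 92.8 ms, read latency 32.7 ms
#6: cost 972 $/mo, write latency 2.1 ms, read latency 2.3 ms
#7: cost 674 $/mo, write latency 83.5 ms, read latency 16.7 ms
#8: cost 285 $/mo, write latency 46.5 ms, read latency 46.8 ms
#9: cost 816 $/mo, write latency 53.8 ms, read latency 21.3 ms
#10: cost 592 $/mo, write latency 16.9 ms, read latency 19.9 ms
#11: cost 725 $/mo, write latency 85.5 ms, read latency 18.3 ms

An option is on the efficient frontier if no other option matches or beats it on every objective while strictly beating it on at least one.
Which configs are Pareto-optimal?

#1: not dominated (best cost).
#2: dominated by #1 (cost 243≤1404, write latency 49.1≤55.8, read latency 15.2≤24.6).
#3: dominated by #1 (cost 243≤365, write latency 49.1≤90.0, read latency 15.2≤47.2).
#4: dominated by #1 (cost 243≤963, write latency 49.1≤85.7, read latency 15.2≤30.6).
#5: dominated by #1 (cost 243≤992, write latency 49.1≤92.8, read latency 15.2≤32.7).
#6: not dominated (best write latency).
#7: dominated by #1 (cost 243≤674, write latency 49.1≤83.5, read latency 15.2≤16.7).
#8: not dominated.
#9: dominated by #1 (cost 243≤816, write latency 49.1≤53.8, read latency 15.2≤21.3).
#10: not dominated.
#11: dominated by #1 (cost 243≤725, write latency 49.1≤85.5, read latency 15.2≤18.3).

#1, #6, #8, #10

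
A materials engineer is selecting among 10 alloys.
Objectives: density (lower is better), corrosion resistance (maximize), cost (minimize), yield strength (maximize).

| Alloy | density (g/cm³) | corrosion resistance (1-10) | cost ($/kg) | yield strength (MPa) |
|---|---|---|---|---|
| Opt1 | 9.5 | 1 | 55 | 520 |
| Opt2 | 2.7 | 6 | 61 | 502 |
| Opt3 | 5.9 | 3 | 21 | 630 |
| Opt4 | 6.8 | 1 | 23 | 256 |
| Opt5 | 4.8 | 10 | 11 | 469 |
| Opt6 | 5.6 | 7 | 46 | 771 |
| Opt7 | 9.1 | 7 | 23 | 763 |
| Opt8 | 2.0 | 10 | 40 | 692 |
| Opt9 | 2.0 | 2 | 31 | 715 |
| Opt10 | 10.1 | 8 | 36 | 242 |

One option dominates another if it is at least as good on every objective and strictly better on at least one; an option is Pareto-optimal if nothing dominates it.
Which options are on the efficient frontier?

Opt3, Opt5, Opt6, Opt7, Opt8, Opt9

Opt1: dominated by Opt3 (density 5.9≤9.5, corrosion resistance 3≥1, cost 21≤55, yield strength 630≥520).
Opt2: dominated by Opt8 (density 2.0≤2.7, corrosion resistance 10≥6, cost 40≤61, yield strength 692≥502).
Opt3: not dominated.
Opt4: dominated by Opt3 (density 5.9≤6.8, corrosion resistance 3≥1, cost 21≤23, yield strength 630≥256).
Opt5: not dominated (best cost).
Opt6: not dominated (best yield strength).
Opt7: not dominated.
Opt8: not dominated.
Opt9: not dominated.
Opt10: dominated by Opt5 (density 4.8≤10.1, corrosion resistance 10≥8, cost 11≤36, yield strength 469≥242).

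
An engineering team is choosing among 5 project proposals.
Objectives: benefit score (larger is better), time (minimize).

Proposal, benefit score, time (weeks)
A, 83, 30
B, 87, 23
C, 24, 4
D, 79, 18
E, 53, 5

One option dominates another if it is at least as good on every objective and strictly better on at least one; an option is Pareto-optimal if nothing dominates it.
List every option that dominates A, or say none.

B: benefit score 87≥83, time 23≤30 — dominates A.
Others (C, D, E) are each worse than A on at least one objective.

B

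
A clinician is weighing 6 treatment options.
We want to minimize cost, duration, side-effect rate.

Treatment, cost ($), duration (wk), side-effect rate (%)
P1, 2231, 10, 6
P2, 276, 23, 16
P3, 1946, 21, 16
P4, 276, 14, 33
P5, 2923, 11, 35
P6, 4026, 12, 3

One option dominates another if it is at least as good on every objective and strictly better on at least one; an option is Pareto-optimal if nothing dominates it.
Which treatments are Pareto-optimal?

P1, P2, P3, P4, P6

P1: not dominated (best duration).
P2: not dominated.
P3: not dominated.
P4: not dominated.
P5: dominated by P1 (cost 2231≤2923, duration 10≤11, side-effect rate 6≤35).
P6: not dominated (best side-effect rate).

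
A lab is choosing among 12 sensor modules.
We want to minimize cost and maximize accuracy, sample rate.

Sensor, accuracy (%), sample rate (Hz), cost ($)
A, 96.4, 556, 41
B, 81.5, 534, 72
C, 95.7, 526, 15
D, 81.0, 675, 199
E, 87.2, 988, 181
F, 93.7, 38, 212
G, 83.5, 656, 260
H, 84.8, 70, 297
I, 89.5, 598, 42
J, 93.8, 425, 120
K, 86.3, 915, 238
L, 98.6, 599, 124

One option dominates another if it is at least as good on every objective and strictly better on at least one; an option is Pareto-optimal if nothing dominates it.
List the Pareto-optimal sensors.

A: not dominated.
B: dominated by A (accuracy 96.4≥81.5, sample rate 556≥534, cost 41≤72).
C: not dominated (best cost).
D: dominated by E (accuracy 87.2≥81.0, sample rate 988≥675, cost 181≤199).
E: not dominated (best sample rate).
F: dominated by A (accuracy 96.4≥93.7, sample rate 556≥38, cost 41≤212).
G: dominated by E (accuracy 87.2≥83.5, sample rate 988≥656, cost 181≤260).
H: dominated by A (accuracy 96.4≥84.8, sample rate 556≥70, cost 41≤297).
I: not dominated.
J: dominated by A (accuracy 96.4≥93.8, sample rate 556≥425, cost 41≤120).
K: dominated by E (accuracy 87.2≥86.3, sample rate 988≥915, cost 181≤238).
L: not dominated (best accuracy).

A, C, E, I, L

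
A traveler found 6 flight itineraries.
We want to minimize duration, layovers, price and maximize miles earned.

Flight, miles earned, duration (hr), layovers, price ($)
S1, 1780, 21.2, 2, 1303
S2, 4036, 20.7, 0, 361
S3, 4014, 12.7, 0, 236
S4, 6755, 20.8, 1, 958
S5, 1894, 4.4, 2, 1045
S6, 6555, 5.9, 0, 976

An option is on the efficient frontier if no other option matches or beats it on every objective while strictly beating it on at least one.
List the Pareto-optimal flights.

S1: dominated by S2 (miles earned 4036≥1780, duration 20.7≤21.2, layovers 0≤2, price 361≤1303).
S2: not dominated.
S3: not dominated (best price).
S4: not dominated (best miles earned).
S5: not dominated (best duration).
S6: not dominated.

S2, S3, S4, S5, S6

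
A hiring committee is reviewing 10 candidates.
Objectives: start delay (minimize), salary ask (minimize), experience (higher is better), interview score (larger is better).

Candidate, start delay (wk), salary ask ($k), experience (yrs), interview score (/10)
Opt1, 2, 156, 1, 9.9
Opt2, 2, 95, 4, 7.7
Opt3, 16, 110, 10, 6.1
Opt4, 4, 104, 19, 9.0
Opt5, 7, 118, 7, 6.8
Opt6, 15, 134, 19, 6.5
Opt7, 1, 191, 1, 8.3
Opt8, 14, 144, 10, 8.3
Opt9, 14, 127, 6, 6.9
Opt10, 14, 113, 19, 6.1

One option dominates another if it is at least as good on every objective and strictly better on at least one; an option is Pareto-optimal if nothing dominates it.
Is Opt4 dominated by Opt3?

No

Opt3 vs Opt4: Opt3 is worse on start delay (16 vs 4), so it does not dominate Opt4.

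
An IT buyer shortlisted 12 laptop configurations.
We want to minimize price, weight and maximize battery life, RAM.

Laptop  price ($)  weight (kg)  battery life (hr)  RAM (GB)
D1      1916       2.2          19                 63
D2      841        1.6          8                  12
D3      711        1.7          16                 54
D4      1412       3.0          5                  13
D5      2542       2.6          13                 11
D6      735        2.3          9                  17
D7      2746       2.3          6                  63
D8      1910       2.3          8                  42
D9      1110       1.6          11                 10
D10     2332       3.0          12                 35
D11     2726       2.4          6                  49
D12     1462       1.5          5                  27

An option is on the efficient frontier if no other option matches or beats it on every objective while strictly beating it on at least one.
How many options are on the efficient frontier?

5

D1: not dominated (best battery life).
D2: not dominated.
D3: not dominated (best price).
D4: dominated by D3 (price 711≤1412, weight 1.7≤3.0, battery life 16≥5, RAM 54≥13).
D5: dominated by D1 (price 1916≤2542, weight 2.2≤2.6, battery life 19≥13, RAM 63≥11).
D6: dominated by D3 (price 711≤735, weight 1.7≤2.3, battery life 16≥9, RAM 54≥17).
D7: dominated by D1 (price 1916≤2746, weight 2.2≤2.3, battery life 19≥6, RAM 63≥63).
D8: dominated by D3 (price 711≤1910, weight 1.7≤2.3, battery life 16≥8, RAM 54≥42).
D9: not dominated.
D10: dominated by D1 (price 1916≤2332, weight 2.2≤3.0, battery life 19≥12, RAM 63≥35).
D11: dominated by D1 (price 1916≤2726, weight 2.2≤2.4, battery life 19≥6, RAM 63≥49).
D12: not dominated (best weight).
Pareto-optimal: D1, D2, D3, D9, D12 → 5.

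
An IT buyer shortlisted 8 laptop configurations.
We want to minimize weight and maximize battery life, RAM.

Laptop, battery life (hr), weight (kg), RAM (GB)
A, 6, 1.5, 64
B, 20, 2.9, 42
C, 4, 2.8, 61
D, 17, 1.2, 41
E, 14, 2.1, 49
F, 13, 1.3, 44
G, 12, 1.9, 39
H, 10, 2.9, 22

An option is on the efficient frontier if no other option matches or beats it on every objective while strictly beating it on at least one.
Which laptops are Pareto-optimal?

A, B, D, E, F

A: not dominated (best RAM).
B: not dominated (best battery life).
C: dominated by A (battery life 6≥4, weight 1.5≤2.8, RAM 64≥61).
D: not dominated (best weight).
E: not dominated.
F: not dominated.
G: dominated by D (battery life 17≥12, weight 1.2≤1.9, RAM 41≥39).
H: dominated by B (battery life 20≥10, weight 2.9≤2.9, RAM 42≥22).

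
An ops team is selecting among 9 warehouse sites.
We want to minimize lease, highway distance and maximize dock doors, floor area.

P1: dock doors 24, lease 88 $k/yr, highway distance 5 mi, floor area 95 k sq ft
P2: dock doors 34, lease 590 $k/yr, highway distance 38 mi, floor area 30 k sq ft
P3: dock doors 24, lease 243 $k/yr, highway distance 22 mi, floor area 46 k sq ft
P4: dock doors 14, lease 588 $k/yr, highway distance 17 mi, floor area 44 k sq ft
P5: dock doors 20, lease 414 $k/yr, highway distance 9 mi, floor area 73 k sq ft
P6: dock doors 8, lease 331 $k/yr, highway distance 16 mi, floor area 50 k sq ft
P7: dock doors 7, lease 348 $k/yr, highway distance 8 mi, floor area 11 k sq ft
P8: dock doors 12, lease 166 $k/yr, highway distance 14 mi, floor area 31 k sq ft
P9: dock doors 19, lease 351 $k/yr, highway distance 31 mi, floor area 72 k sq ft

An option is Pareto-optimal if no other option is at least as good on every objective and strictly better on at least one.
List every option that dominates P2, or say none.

none

P1: worse on dock doors (24 vs 34).
P3: worse on dock doors (24 vs 34).
P4: worse on dock doors (14 vs 34).
P5: worse on dock doors (20 vs 34).
P6: worse on dock doors (8 vs 34).
P7: worse on dock doors (7 vs 34).
P8: worse on dock doors (12 vs 34).
P9: worse on dock doors (19 vs 34).
No option dominates P2.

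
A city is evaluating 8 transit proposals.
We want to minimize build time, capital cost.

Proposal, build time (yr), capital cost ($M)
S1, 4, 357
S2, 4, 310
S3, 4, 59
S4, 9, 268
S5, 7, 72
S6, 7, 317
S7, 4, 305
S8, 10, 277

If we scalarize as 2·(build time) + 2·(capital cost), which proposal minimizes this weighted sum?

S3

S1: 2·4 + 2·357 = 722
S2: 2·4 + 2·310 = 628
S3: 2·4 + 2·59 = 126
S4: 2·9 + 2·268 = 554
S5: 2·7 + 2·72 = 158
S6: 2·7 + 2·317 = 648
S7: 2·4 + 2·305 = 618
S8: 2·10 + 2·277 = 574
Lowest: S3 at 126.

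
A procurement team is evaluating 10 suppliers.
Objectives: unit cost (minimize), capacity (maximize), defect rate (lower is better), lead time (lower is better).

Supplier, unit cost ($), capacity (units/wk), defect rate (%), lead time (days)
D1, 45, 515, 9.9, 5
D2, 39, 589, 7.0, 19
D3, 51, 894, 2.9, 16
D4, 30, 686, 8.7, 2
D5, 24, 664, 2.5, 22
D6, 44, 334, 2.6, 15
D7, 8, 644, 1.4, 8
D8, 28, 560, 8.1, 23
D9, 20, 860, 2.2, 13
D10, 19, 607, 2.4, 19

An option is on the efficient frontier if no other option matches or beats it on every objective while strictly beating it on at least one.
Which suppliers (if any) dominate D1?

D4: unit cost 30≤45, capacity 686≥515, defect rate 8.7≤9.9, lead time 2≤5 — dominates D1.
Others (D2, D3, D5, D6, D7, D8, D9, D10) are each worse than D1 on at least one objective.

D4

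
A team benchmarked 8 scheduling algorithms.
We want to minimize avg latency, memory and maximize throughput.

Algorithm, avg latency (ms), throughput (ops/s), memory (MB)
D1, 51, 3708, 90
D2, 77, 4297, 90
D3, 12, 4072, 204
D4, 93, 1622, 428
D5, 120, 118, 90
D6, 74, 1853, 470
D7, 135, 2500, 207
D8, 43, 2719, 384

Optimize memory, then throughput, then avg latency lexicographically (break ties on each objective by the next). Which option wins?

D2

First minimize memory: best is 90, kept {D1, D2, D5}.
Then maximize throughput: best is 4297, kept {D2}.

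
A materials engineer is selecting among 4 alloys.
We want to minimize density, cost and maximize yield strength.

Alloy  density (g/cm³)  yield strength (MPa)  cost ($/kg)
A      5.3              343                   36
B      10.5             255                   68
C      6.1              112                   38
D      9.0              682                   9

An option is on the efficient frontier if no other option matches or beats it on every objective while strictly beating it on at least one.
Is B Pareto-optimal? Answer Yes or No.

A vs B: density 5.3≤10.5, yield strength 343≥255, cost 36≤68 — A is at least as good on every objective and strictly better on at least one, so A dominates B.

No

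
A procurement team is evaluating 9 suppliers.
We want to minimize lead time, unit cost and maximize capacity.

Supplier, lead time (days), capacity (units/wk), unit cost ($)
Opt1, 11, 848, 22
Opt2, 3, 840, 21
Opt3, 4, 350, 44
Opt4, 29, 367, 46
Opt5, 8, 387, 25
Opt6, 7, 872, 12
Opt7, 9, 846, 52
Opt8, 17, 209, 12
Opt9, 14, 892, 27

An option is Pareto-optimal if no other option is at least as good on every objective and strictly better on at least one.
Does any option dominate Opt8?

Opt6 vs Opt8: lead time 7≤17, capacity 872≥209, unit cost 12≤12 — Opt6 is at least as good on every objective and strictly better on at least one, so Opt6 dominates Opt8.

Yes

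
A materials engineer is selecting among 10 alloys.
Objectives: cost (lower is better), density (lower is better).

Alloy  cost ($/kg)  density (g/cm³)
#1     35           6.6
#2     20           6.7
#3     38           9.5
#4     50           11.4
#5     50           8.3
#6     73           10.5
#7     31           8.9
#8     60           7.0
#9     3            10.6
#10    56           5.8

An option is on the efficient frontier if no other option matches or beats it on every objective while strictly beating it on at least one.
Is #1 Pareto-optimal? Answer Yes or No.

Yes

#2: worse on density (6.7 vs 6.6).
#3: worse on cost (38 vs 35).
#4: worse on cost (50 vs 35).
#5: worse on cost (50 vs 35).
#6: worse on cost (73 vs 35).
#7: worse on density (8.9 vs 6.6).
#8: worse on cost (60 vs 35).
#9: worse on density (10.6 vs 6.6).
#10: worse on cost (56 vs 35).
No option is at least as good as #1 on every objective and strictly better on one.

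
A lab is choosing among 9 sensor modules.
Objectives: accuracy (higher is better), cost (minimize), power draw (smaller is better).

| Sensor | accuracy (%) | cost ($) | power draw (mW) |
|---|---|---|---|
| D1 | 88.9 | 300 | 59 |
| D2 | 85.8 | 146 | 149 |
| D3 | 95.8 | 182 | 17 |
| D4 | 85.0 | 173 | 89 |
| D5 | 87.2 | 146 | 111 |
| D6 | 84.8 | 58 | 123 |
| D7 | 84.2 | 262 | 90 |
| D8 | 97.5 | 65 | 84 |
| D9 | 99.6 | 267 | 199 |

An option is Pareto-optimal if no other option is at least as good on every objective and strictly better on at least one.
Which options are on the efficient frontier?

D1: dominated by D3 (accuracy 95.8≥88.9, cost 182≤300, power draw 17≤59).
D2: dominated by D5 (accuracy 87.2≥85.8, cost 146≤146, power draw 111≤149).
D3: not dominated (best power draw).
D4: dominated by D8 (accuracy 97.5≥85.0, cost 65≤173, power draw 84≤89).
D5: dominated by D8 (accuracy 97.5≥87.2, cost 65≤146, power draw 84≤111).
D6: not dominated (best cost).
D7: dominated by D3 (accuracy 95.8≥84.2, cost 182≤262, power draw 17≤90).
D8: not dominated.
D9: not dominated (best accuracy).

D3, D6, D8, D9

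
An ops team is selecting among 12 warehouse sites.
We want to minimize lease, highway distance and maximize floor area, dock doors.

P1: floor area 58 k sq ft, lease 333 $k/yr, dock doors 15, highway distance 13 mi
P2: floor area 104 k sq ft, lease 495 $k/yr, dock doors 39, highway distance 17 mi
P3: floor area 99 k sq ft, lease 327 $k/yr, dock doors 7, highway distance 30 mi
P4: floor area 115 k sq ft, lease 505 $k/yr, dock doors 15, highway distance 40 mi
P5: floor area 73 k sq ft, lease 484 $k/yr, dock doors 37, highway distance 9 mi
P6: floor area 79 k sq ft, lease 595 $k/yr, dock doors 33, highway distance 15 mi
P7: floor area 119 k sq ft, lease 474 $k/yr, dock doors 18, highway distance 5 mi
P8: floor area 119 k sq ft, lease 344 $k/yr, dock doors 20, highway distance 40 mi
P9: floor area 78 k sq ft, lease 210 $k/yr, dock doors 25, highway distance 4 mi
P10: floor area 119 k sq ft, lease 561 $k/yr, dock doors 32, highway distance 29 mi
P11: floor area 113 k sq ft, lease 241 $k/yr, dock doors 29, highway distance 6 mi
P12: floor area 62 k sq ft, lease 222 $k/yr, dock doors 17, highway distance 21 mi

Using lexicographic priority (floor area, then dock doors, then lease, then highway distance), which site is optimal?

First maximize floor area: best is 119, kept {P7, P8, P10}.
Then maximize dock doors: best is 32, kept {P10}.

P10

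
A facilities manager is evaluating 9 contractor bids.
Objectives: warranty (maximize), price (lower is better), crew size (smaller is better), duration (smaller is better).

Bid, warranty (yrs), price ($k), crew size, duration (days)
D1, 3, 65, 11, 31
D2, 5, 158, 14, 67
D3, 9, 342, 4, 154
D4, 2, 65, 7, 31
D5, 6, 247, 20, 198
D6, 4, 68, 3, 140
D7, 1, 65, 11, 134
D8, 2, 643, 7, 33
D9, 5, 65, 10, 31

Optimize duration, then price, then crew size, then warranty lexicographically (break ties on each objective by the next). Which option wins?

D4

First minimize duration: best is 31, kept {D1, D4, D9}.
Then minimize price: best is 65, kept {D1, D4, D9}.
Then minimize crew size: best is 7, kept {D4}.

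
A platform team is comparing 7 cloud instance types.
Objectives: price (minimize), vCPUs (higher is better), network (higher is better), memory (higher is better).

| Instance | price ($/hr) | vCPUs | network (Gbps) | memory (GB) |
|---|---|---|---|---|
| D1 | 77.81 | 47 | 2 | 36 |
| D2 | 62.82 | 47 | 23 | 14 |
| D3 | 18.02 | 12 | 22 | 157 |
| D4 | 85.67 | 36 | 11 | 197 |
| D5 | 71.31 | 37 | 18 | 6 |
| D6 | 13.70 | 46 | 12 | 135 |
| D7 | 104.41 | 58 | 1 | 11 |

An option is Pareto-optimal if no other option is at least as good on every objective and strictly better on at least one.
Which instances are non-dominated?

D1: not dominated.
D2: not dominated (best network).
D3: not dominated.
D4: not dominated (best memory).
D5: dominated by D2 (price 62.82≤71.31, vCPUs 47≥37, network 23≥18, memory 14≥6).
D6: not dominated (best price).
D7: not dominated (best vCPUs).

D1, D2, D3, D4, D6, D7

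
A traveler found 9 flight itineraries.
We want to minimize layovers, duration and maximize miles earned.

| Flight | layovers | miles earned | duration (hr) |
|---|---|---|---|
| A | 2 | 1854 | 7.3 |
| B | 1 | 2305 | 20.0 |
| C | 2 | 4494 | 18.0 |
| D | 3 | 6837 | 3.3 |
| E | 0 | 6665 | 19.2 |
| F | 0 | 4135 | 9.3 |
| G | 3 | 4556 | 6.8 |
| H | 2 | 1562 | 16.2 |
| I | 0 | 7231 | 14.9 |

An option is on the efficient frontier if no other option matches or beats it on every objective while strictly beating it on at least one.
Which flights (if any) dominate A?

B: worse on duration (20.0 vs 7.3).
C: worse on duration (18.0 vs 7.3).
D: worse on layovers (3 vs 2).
E: worse on duration (19.2 vs 7.3).
F: worse on duration (9.3 vs 7.3).
G: worse on layovers (3 vs 2).
H: worse on miles earned (1562 vs 1854).
I: worse on duration (14.9 vs 7.3).
No option dominates A.

none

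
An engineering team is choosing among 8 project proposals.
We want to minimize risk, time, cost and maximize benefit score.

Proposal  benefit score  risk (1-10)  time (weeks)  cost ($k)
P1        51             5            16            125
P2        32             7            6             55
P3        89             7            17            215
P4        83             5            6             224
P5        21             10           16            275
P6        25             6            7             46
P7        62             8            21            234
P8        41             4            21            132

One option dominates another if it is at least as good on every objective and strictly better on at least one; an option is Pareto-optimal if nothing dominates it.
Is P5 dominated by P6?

Yes

P6 vs P5: benefit score 25≥21, risk 6≤10, time 7≤16, cost 46≤275 — P6 is at least as good on every objective with at least one strict improvement.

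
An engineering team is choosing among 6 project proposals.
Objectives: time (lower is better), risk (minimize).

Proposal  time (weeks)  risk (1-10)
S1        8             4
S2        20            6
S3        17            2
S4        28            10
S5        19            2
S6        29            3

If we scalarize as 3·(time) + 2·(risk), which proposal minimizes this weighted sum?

S1

S1: 3·8 + 2·4 = 32
S2: 3·20 + 2·6 = 72
S3: 3·17 + 2·2 = 55
S4: 3·28 + 2·10 = 104
S5: 3·19 + 2·2 = 61
S6: 3·29 + 2·3 = 93
Lowest: S1 at 32.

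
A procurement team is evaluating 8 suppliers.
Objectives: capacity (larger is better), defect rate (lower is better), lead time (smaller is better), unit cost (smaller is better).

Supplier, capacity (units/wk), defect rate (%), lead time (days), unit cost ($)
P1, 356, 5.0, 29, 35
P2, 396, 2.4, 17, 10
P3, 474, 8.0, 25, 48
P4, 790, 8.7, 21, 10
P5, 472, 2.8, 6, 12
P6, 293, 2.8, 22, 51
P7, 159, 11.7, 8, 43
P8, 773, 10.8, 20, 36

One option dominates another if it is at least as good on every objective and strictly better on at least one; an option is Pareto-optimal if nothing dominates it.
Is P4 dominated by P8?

P8 vs P4: P8 is worse on capacity (773 vs 790), so it does not dominate P4.

No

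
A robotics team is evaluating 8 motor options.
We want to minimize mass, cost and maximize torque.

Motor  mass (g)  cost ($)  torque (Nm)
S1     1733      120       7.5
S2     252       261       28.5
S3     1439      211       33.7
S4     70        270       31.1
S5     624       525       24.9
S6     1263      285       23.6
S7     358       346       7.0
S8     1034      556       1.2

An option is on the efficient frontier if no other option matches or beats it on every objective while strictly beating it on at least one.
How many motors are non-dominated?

4

S1: not dominated (best cost).
S2: not dominated.
S3: not dominated (best torque).
S4: not dominated (best mass).
S5: dominated by S2 (mass 252≤624, cost 261≤525, torque 28.5≥24.9).
S6: dominated by S2 (mass 252≤1263, cost 261≤285, torque 28.5≥23.6).
S7: dominated by S2 (mass 252≤358, cost 261≤346, torque 28.5≥7.0).
S8: dominated by S2 (mass 252≤1034, cost 261≤556, torque 28.5≥1.2).
Pareto-optimal: S1, S2, S3, S4 → 4.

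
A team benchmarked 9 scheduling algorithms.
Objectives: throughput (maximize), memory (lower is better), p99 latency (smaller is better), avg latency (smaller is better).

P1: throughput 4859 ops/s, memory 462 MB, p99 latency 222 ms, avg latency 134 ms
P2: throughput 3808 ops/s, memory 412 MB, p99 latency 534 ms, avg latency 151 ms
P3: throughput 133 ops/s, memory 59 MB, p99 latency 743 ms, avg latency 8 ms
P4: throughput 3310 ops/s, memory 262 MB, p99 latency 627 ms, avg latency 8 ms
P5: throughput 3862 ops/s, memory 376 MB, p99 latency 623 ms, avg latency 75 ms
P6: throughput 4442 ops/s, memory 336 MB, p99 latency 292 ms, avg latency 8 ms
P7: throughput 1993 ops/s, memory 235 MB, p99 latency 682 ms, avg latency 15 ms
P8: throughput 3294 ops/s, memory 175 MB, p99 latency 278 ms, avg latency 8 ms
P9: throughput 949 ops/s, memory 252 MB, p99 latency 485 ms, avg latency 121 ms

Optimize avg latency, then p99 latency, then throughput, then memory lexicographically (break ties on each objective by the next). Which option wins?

P8

First minimize avg latency: best is 8, kept {P3, P4, P6, P8}.
Then minimize p99 latency: best is 278, kept {P8}.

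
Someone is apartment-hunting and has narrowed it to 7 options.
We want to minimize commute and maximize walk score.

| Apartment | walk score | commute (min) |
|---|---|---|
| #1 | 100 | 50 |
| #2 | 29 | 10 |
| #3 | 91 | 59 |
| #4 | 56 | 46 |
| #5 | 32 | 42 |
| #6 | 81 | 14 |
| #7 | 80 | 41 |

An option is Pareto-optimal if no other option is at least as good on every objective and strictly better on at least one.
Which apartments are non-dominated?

#1: not dominated (best walk score).
#2: not dominated (best commute).
#3: dominated by #1 (walk score 100≥91, commute 50≤59).
#4: dominated by #6 (walk score 81≥56, commute 14≤46).
#5: dominated by #6 (walk score 81≥32, commute 14≤42).
#6: not dominated.
#7: dominated by #6 (walk score 81≥80, commute 14≤41).

#1, #2, #6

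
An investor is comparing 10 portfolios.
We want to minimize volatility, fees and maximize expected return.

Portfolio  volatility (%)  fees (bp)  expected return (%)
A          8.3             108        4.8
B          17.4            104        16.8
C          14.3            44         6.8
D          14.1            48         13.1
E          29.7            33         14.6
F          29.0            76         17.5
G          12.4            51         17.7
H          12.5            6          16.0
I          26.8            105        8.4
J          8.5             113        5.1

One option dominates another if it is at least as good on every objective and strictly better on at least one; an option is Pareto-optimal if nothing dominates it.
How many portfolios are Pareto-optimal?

4

A: not dominated (best volatility).
B: dominated by G (volatility 12.4≤17.4, fees 51≤104, expected return 17.7≥16.8).
C: dominated by H (volatility 12.5≤14.3, fees 6≤44, expected return 16.0≥6.8).
D: dominated by H (volatility 12.5≤14.1, fees 6≤48, expected return 16.0≥13.1).
E: dominated by H (volatility 12.5≤29.7, fees 6≤33, expected return 16.0≥14.6).
F: dominated by G (volatility 12.4≤29.0, fees 51≤76, expected return 17.7≥17.5).
G: not dominated (best expected return).
H: not dominated (best fees).
I: dominated by B (volatility 17.4≤26.8, fees 104≤105, expected return 16.8≥8.4).
J: not dominated.
Pareto-optimal: A, G, H, J → 4.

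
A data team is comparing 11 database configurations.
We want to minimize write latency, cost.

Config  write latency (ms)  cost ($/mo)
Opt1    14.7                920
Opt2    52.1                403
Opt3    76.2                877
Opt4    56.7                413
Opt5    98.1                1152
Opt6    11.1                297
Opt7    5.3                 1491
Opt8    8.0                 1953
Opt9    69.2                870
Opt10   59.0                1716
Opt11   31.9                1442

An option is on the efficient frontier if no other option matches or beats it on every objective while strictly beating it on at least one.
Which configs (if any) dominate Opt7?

Opt1: worse on write latency (14.7 vs 5.3).
Opt2: worse on write latency (52.1 vs 5.3).
Opt3: worse on write latency (76.2 vs 5.3).
Opt4: worse on write latency (56.7 vs 5.3).
Opt5: worse on write latency (98.1 vs 5.3).
Opt6: worse on write latency (11.1 vs 5.3).
Opt8: worse on write latency (8.0 vs 5.3).
Opt9: worse on write latency (69.2 vs 5.3).
Opt10: worse on write latency (59.0 vs 5.3).
Opt11: worse on write latency (31.9 vs 5.3).
No option dominates Opt7.

none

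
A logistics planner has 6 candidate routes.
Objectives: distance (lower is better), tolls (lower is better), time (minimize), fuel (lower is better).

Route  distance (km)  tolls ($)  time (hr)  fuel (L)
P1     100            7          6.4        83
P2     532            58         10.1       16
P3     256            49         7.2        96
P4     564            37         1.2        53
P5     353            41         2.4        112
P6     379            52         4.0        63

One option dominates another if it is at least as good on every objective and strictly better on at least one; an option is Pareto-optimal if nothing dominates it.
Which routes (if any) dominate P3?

P1: distance 100≤256, tolls 7≤49, time 6.4≤7.2, fuel 83≤96 — dominates P3.
Others (P2, P4, P5, P6) are each worse than P3 on at least one objective.

P1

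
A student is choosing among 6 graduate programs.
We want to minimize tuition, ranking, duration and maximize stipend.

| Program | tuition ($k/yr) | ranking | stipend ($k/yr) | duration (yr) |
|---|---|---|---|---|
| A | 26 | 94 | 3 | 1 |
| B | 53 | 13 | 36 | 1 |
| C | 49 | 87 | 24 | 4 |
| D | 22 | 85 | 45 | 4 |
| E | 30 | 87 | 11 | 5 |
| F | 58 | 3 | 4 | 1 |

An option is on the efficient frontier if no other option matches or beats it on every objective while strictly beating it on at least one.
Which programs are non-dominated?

A, B, D, F

A: not dominated.
B: not dominated.
C: dominated by D (tuition 22≤49, ranking 85≤87, stipend 45≥24, duration 4≤4).
D: not dominated (best tuition).
E: dominated by D (tuition 22≤30, ranking 85≤87, stipend 45≥11, duration 4≤5).
F: not dominated (best ranking).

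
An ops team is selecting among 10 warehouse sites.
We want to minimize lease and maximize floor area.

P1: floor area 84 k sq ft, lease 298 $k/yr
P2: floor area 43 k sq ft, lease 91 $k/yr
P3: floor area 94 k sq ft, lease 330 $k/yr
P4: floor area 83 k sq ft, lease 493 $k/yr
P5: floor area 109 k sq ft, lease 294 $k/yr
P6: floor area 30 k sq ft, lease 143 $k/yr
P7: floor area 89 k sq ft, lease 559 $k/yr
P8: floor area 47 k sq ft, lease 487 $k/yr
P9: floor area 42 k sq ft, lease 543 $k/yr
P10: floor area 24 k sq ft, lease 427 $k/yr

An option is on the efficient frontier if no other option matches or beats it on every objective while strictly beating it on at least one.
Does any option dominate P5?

P1: worse on floor area (84 vs 109).
P2: worse on floor area (43 vs 109).
P3: worse on floor area (94 vs 109).
P4: worse on floor area (83 vs 109).
P6: worse on floor area (30 vs 109).
P7: worse on floor area (89 vs 109).
P8: worse on floor area (47 vs 109).
P9: worse on floor area (42 vs 109).
P10: worse on floor area (24 vs 109).
No option is at least as good as P5 on every objective and strictly better on one.

No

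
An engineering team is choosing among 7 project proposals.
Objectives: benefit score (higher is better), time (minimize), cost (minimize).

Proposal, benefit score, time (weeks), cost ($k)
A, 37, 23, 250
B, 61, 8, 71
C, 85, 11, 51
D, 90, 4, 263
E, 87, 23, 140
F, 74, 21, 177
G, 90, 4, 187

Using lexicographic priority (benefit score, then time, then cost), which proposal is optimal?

G

First maximize benefit score: best is 90, kept {D, G}.
Then minimize time: best is 4, kept {D, G}.
Then minimize cost: best is 187, kept {G}.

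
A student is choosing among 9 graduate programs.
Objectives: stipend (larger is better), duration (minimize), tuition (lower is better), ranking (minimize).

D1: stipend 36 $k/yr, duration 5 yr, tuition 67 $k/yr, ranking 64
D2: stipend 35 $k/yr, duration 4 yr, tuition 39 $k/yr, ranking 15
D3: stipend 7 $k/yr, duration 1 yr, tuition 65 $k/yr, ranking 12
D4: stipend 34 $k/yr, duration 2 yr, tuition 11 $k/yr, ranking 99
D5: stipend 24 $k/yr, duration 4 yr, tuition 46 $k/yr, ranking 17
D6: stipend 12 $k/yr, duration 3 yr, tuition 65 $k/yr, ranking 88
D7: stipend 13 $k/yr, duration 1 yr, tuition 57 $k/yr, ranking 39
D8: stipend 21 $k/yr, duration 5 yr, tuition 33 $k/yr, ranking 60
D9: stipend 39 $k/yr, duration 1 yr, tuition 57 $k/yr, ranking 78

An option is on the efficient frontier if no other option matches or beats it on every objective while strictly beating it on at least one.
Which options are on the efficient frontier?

D1: not dominated.
D2: not dominated.
D3: not dominated (best ranking).
D4: not dominated (best tuition).
D5: dominated by D2 (stipend 35≥24, duration 4≤4, tuition 39≤46, ranking 15≤17).
D6: dominated by D7 (stipend 13≥12, duration 1≤3, tuition 57≤65, ranking 39≤88).
D7: not dominated.
D8: not dominated.
D9: not dominated (best stipend).

D1, D2, D3, D4, D7, D8, D9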